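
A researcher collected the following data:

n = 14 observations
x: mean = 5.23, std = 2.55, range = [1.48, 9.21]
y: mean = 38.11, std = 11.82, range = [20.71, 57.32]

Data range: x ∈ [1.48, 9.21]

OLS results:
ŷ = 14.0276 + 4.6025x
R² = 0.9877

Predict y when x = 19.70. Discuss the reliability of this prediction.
The equation gives ŷ = 104.6969; however x = 19.70 is 10.49 units above the observed range, so this extrapolated value should not be trusted.

Prediction calculation:
ŷ = 14.0276 + 4.6025 × 19.70
ŷ = 104.6969

Reliability:
- Data range: x ∈ [1.48, 9.21]
- Prediction point: x = 19.70 is 10.49 units above the observed range → this is EXTRAPOLATION, not interpolation

Why that matters here:
- There are no observations near this x to validate the fitted line there
- Real relationships often flatten, saturate, or turn nonlinear at extremes
- The linear relationship may not hold outside the observed range

The R² = 0.9877 only validates the fit within [1.48, 9.21]; treat ŷ = 104.6969 with caution.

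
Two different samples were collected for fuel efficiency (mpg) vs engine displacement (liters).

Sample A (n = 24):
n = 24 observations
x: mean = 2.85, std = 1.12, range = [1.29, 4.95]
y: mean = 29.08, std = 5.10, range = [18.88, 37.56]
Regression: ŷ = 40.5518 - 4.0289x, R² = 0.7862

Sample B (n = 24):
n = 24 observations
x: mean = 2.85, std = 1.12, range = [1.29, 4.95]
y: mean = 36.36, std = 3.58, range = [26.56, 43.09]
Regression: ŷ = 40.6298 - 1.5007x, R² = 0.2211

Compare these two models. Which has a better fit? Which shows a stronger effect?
Model A has the better fit (R² = 0.7862 vs 0.2211). Model A shows the stronger effect (|β₁| = 4.0289 vs 1.5007).

Model Comparison:

Goodness of fit (R²):
- Model A: R² = 0.7862 → 78.62% of variance in fuel efficiency explained
- Model B: R² = 0.2211 → 22.11% of variance in fuel efficiency explained
- 0.7862 > 0.2211 → Model A has the better fit

Strength of effect — compare |β₁|:
- Model A: β₁ = -4.0289 → predicted fuel efficiency falls 4.0289 mpg per additional liter of engine displacement
- Model B: β₁ = -1.5007 → predicted fuel efficiency falls 1.5007 mpg per additional liter of engine displacement
- |-4.0289| > |-1.5007| → Model A shows the stronger marginal effect

Note: R² measures how tightly points cluster around the line; β₁ measures how steep the line is — they answer different questions.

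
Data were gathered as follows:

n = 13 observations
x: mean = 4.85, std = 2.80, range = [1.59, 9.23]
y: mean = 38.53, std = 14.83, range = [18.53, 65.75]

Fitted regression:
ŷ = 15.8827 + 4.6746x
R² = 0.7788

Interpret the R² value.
About 77.88% of the variability in y is accounted for by the regression on x (R² = 0.7788) — a strong linear fit.

R² (coefficient of determination) measures the proportion of variance in y explained by the regression model.

Here R² = 0.7788:
- Explained: 77.88% of the variation in y
- Unexplained (residual): 100% − 77.88% = 22.12%
- Rule of thumb (below 0.3 weak; 0.3 to below 0.7 moderate; 0.7 and above strong) → strong

Note: R² never decreases when predictors are added, so it should not be used alone to compare models of different size.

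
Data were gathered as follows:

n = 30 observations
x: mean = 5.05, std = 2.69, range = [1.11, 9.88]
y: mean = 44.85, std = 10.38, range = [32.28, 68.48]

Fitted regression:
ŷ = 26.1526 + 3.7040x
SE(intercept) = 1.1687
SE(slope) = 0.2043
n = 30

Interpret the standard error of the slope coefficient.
The slope 3.7040 is pinned down to within about ±0.2043 (one SE) by these data — relative uncertainty 5.5%, i.e. precise.

What SE measures:
- The standard error quantifies the sampling variability of the coefficient estimate
- It is the estimated standard deviation of β̂₁ across hypothetical repeated samples of the same size
- Smaller SE → more precise estimate

Relative precision:
- SE / |β̂₁| = 0.2043 / 3.7040 = 5.5%
- Rule of thumb (under 20%: precise; 20% to under 50%: moderately precise; 50% or more: imprecise) → precise

Link to the t-test: t = β̂₁ / SE(β̂₁) = 3.7040 / 0.2043 = 18.1302, the statistic for H₀: β₁ = 0.

What drives SE(β̂₁): larger n (here n = 30) → smaller SE.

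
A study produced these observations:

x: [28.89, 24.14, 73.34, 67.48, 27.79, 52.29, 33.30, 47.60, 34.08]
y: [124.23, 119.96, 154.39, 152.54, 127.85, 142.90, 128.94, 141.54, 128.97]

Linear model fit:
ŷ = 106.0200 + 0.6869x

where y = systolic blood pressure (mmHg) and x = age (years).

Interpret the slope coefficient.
An increase of one year in age is associated with a 0.6869 mmHg increase in predicted blood pressure.

The slope coefficient β₁ = 0.6869 represents the marginal effect of age on blood pressure.

Interpretation:
- Age up by 1 year → predicted blood pressure increases by 0.6869 mmHg
- The effect is assumed constant over the observed range of x (linearity)
- The sign (+) gives the direction; the magnitude 0.6869 gives the size of the effect per year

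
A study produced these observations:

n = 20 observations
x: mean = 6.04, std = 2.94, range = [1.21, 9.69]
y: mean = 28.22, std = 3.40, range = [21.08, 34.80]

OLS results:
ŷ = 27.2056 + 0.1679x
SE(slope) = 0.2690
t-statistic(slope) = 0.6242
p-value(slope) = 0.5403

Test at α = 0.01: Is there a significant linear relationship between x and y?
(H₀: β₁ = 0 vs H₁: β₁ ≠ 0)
Since p-value = 0.5403 ≥ α = 0.01, fail to reject H₀ — the slope is not significantly different from 0.

Hypothesis test for the slope coefficient:

H₀: β₁ = 0 (no linear relationship)
H₁: β₁ ≠ 0 (linear relationship exists)

Test statistic: t = β̂₁ / SE(β̂₁) = 0.1679 / 0.2690 = 0.6242

The p-value (0.5403) is the probability, under H₀, of a t-statistic at least as extreme as |t| = 0.6242 (two-sided, df = n − 2 = 18).

Decision rule: reject H₀ if p-value < α.
p-value = 0.5403 ≥ α = 0.01 → fail to reject H₀.

At α = 0.01 the data do not provide convincing evidence of a nonzero slope.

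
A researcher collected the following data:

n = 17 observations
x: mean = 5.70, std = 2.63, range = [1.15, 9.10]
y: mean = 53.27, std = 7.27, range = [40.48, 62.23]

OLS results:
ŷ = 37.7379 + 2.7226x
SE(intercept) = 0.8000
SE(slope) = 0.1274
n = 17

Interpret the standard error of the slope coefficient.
SE(β̂₁) = 0.1274 is the estimated standard deviation of the slope estimate across repeated samples; relative to β̂₁ = 2.7226 that is 4.7%, a precise estimate.

SE(β̂₁) = 0.1274 says: if we drew many samples of n = 17 from the same population and refit each time, the fitted slopes would scatter with a standard deviation of roughly 0.1274 around the true β₁.

Relative precision:
- SE / |β̂₁| = 0.1274 / 2.7226 = 4.7%
- Rule of thumb (under 20%: precise; 20% to under 50%: moderately precise; 50% or more: imprecise) → precise

Link to the t-test: t = β̂₁ / SE(β̂₁) = 2.7226 / 0.1274 = 21.3705, the statistic for H₀: β₁ = 0.

What drives SE(β̂₁): wider spread of x values → smaller SE.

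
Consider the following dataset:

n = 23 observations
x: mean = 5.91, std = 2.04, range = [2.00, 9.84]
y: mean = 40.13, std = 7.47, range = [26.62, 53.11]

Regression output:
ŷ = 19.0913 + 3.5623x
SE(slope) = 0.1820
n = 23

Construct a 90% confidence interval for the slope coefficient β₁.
The 90% CI for β₁ is (3.2491, 3.8755)

Confidence interval for the slope:

The 90% CI for β₁ is: β̂₁ ± t*(α/2, n-2) × SE(β̂₁)

Step 1: Find critical t-value
- Confidence level = 0.9
- Degrees of freedom = n - 2 = 23 - 2 = 21
- t*(α/2, 21) = 1.7207

Step 2: Calculate margin of error
Margin = 1.7207 × 0.1820 = 0.3132

Step 3: Construct interval
CI = 3.5623 ± 0.3132
CI = (3.2491, 3.8755)

Interpretation: We are 90% confident that the true slope β₁ lies between 3.2491 and 3.8755.
The interval does not include 0, suggesting a significant linear relationship.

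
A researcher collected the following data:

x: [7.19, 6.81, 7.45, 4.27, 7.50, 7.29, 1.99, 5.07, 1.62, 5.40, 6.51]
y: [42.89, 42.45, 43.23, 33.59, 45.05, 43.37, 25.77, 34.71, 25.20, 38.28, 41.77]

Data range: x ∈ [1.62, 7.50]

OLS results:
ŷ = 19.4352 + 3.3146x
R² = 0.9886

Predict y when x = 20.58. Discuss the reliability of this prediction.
The equation gives ŷ = 87.6497; however x = 20.58 is 13.08 units above the observed range, so this extrapolated value should not be trusted.

Prediction calculation:
ŷ = 19.4352 + 3.3146 × 20.58
ŷ = 87.6497

Reliability:
- Data range: x ∈ [1.62, 7.50]
- Prediction point: x = 20.58 is 13.08 units above the observed range → this is EXTRAPOLATION, not interpolation

Why that matters here:
- The linear relationship may not hold outside the observed range
- There are no observations near this x to validate the fitted line there

The R² = 0.9886 only validates the fit within [1.62, 7.50]; treat ŷ = 87.6497 with caution.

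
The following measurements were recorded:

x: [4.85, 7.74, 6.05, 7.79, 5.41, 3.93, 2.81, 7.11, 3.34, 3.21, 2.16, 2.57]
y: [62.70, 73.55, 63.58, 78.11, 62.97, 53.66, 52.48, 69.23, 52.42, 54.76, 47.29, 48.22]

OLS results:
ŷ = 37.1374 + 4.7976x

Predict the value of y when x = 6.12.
ŷ = 66.4987

Plug x = 6.12 into the fitted line:

ŷ = 37.1374 + 4.7976 × 6.12
ŷ = 37.1374 + 29.3613
ŷ = 66.4987

This is a point prediction; actual observations scatter around it by roughly the residual standard deviation.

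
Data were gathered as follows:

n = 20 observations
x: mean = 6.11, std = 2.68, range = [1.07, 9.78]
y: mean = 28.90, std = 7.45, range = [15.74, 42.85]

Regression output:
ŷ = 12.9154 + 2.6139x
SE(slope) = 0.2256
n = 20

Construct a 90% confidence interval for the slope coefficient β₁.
The 90% CI for β₁ is (2.2227, 3.0051)

Confidence interval for the slope:

The 90% CI for β₁ is: β̂₁ ± t*(α/2, n-2) × SE(β̂₁)

Step 1: Find critical t-value
- Confidence level = 0.9
- Degrees of freedom = n - 2 = 20 - 2 = 18
- t*(α/2, 18) = 1.7341

Step 2: Calculate margin of error
Margin = 1.7341 × 0.2256 = 0.3912

Step 3: Construct interval
CI = 2.6139 ± 0.3912
CI = (2.2227, 3.0051)

Interpretation: each one-unit increase in x is associated with a change in mean y of between 2.2227 and 3.0051, with 90% confidence.
The interval does not include 0, suggesting a significant linear relationship.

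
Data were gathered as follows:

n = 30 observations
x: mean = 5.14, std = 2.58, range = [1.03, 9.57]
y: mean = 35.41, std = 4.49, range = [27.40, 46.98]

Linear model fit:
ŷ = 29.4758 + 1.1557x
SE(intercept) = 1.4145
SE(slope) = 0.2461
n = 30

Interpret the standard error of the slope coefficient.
SE(slope) = 0.2461 measures the uncertainty in the estimated slope. The coefficient is estimated with moderate precision (SE/|β̂₁| = 21.3%).

SE(β̂₁) = s / √Sxx, where s is the residual standard deviation and Sxx = Σ(x − x̄)². It is the yardstick for how far β̂₁ = 1.1557 could plausibly be from the true slope.

Relative precision:
- SE / |β̂₁| = 0.2461 / 1.1557 = 21.3%
- Rule of thumb (under 20%: precise; 20% to under 50%: moderately precise; 50% or more: imprecise) → moderately precise

Link to interval estimation: a confidence interval for β₁ is β̂₁ ± t* × 0.2461, so SE sets the half-width per unit of t*.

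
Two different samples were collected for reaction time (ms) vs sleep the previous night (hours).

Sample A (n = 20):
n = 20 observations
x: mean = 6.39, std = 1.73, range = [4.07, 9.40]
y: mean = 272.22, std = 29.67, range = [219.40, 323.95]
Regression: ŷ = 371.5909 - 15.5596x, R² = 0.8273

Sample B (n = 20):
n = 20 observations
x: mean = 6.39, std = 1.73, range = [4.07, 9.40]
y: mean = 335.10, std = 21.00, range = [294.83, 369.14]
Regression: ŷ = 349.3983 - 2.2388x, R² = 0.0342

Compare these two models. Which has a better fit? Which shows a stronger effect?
Model A has the better fit (R² = 0.8273 vs 0.0342). Model A shows the stronger effect (|β₁| = 15.5596 vs 2.2388).

Model Comparison:

Fit — compare R²:
- Model A: R² = 0.8273 → 82.73% of variance in reaction time explained
- Model B: R² = 0.0342 → 3.42% of variance in reaction time explained
- 0.8273 > 0.0342 → Model A has the better fit

Effect size (slope magnitude):
- Model A: β₁ = -15.5596 → predicted reaction time falls 15.5596 ms per additional hour of sleep
- Model B: β₁ = -2.2388 → predicted reaction time falls 2.2388 ms per additional hour of sleep
- |-15.5596| > |-2.2388| → Model A shows the stronger marginal effect

Notes:
- A steeper slope doesn't make a better model if the scatter around the line is large.
- The two samples could reflect different populations, time periods, or measurement quality.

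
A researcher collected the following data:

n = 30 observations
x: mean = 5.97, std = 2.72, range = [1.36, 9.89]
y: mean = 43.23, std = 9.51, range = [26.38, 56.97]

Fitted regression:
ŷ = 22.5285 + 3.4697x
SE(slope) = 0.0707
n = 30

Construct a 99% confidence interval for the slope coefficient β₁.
The 99% CI for β₁ is (3.2743, 3.6651)

Confidence interval for the slope:

The 99% CI for β₁ is: β̂₁ ± t*(α/2, n-2) × SE(β̂₁)

Step 1: Find critical t-value
- Confidence level = 0.99
- Degrees of freedom = n - 2 = 30 - 2 = 28
- t*(α/2, 28) = 2.7633

Step 2: Calculate margin of error
Margin = 2.7633 × 0.0707 = 0.1954

Step 3: Construct interval
CI = 3.4697 ± 0.1954
CI = (3.2743, 3.6651)

Interpretation: each one-unit increase in x is associated with a change in mean y of between 3.2743 and 3.6651, with 99% confidence.
The interval does not include 0, suggesting a significant linear relationship.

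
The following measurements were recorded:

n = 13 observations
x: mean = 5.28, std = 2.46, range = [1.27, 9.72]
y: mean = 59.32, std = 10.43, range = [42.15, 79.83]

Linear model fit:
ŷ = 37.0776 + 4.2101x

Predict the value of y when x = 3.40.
ŷ = 51.3919

To predict y for x = 3.40, substitute into the regression equation:

ŷ = 37.0776 + 4.2101 × 3.40
ŷ = 37.0776 + 14.3143
ŷ = 51.3919

This is a point prediction; actual observations scatter around it by roughly the residual standard deviation.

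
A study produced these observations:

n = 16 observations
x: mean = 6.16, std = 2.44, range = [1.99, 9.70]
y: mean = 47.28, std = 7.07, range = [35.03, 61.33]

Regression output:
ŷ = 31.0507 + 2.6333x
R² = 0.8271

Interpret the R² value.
The model explains 82.71% of the variance in y (R² = 0.8271), leaving 17.29% unexplained; the fit is strong.

R² = 1 − SS_res/SS_tot compares the residual scatter to the total scatter of y about its mean.

Here R² = 0.8271:
- Explained: 82.71% of the variation in y
- Unexplained (residual): 100% − 82.71% = 17.29%
- Rule of thumb (below 0.3 weak; 0.3 to below 0.7 moderate; 0.7 and above strong) → strong

Equivalently, for simple linear regression R² = r², so |r| = √0.8271 ≈ 0.9095.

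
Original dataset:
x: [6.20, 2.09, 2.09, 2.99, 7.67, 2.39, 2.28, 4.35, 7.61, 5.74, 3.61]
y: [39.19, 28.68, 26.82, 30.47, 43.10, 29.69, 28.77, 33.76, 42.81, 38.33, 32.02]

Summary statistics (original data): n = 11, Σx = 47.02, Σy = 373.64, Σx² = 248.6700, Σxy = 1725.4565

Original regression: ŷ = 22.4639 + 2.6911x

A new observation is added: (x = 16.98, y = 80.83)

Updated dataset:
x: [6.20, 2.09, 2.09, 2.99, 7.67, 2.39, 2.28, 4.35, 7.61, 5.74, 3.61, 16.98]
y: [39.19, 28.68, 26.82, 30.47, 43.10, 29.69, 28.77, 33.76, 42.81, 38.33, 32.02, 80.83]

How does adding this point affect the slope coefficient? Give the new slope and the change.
Adding the point moves β₁ from 2.6911 to 3.4454, i.e. it increases by 0.7543 (+28.0%).

The new point has HIGH LEVERAGE: x = 16.98 is far from the original mean x̄ = 47.02/11 ≈ 4.27 (original range [2.09, 7.67]).

Step 1: Update the sums with the new point (n goes from 11 to 12)
Σx  = 47.02 + 16.98 = 64.00
Σy  = 373.64 + 80.83 = 454.47
Σx² = 248.6700 + 16.98² = 248.6700 + 288.3204 = 536.9904
Σxy = 1725.4565 + 16.98×80.83 = 1725.4565 + 1372.4934 = 3097.9499

Step 2: Recompute the slope with b₁ = (nΣxy − ΣxΣy) / (nΣx² − (Σx)²)
Numerator   = 12×3097.9499 − 64.00×454.47 = 37175.3988 − 29086.0800 = 8089.3188
Denominator = 12×536.9904 − 64.00² = 6443.8848 − 4096.0000 = 2347.8848
b₁(new) = 8089.3188 / 2347.8848 = 3.4454

(Same formula on the original sums: (11×1725.4565 − 47.02×373.64) / (11×248.6700 − 47.02²) = 1411.4687 / 524.4896 = 2.6911, matching the given fit.)

Step 3: Change in slope
Δβ₁ = 3.4454 − 2.6911 = +0.7543
Relative change = +0.7543 / 2.6911 × 100% = +28.0%
→ the slope increases when the point is added.

A high-leverage point only changes the slope if it is off the original line; here y = 80.83 is above the original trend, so the slope increases.
In practice: check such a point for data-entry or measurement error.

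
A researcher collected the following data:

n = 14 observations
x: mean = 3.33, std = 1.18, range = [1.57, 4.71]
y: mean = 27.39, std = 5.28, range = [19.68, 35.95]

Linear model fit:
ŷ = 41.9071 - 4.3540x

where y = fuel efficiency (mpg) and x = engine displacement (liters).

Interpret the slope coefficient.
On average, fuel efficiency is about 4.3540 mpg lower for every extra liter of engine displacement.

The slope coefficient β₁ = -4.3540 represents the marginal effect of engine displacement on fuel efficiency.

Interpretation:
- Engine displacement up by 1 liter → predicted fuel efficiency decreases by 4.3540 mpg
- This is a linear approximation: the same per-unit change is assumed across the whole observed x range

The intercept β₀ = 41.9071 is the predicted fuel efficiency when engine displacement = 0; since the smallest observed x is 1.57, this is an extrapolation and mainly anchors the line.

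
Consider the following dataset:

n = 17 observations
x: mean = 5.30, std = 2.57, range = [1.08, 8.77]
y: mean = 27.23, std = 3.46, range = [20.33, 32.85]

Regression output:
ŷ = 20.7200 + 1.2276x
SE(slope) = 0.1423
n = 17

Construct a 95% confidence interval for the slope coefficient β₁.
The 95% CI for β₁ is (0.9243, 1.5309)

Confidence interval for the slope:

The 95% CI for β₁ is: β̂₁ ± t*(α/2, n-2) × SE(β̂₁)

Step 1: Find critical t-value
- Confidence level = 0.95
- Degrees of freedom = n - 2 = 17 - 2 = 15
- t*(α/2, 15) = 2.1314

Step 2: Calculate margin of error
Margin = 2.1314 × 0.1423 = 0.3033

Step 3: Construct interval
CI = 1.2276 ± 0.3033
CI = (0.9243, 1.5309)

Interpretation: each one-unit increase in x is associated with a change in mean y of between 0.9243 and 1.5309, with 95% confidence.
The interval does not include 0, suggesting a significant linear relationship.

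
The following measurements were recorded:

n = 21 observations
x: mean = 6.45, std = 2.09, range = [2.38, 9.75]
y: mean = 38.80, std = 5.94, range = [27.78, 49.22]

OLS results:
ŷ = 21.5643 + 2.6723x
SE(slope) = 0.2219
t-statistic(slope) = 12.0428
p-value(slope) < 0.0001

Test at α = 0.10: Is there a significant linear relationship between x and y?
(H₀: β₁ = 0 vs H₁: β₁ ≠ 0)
Since p-value < 0.0001 < α = 0.10, reject H₀ — the slope is significantly different from 0.

Hypothesis test for the slope coefficient:

H₀: β₁ = 0 (no linear relationship)
H₁: β₁ ≠ 0 (linear relationship exists)

Test statistic: t = β̂₁ / SE(β̂₁) = 2.6723 / 0.2219 = 12.0428

p < 0.0001: how often a slope estimate this far from 0 (in SE units) would arise by chance if β₁ were truly 0.

Decision rule: reject H₀ if p-value < α.
p-value < 0.0001 < α = 0.10 → reject H₀.

Conclusion: the linear association between x and y is significant at the 10% level.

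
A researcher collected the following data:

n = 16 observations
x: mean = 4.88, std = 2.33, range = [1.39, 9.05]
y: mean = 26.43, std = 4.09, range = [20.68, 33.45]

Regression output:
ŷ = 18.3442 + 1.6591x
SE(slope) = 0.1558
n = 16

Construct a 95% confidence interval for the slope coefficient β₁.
The 95% CI for β₁ is (1.3249, 1.9933)

Confidence interval for the slope:

The 95% CI for β₁ is: β̂₁ ± t*(α/2, n-2) × SE(β̂₁)

Step 1: Find critical t-value
- Confidence level = 0.95
- Degrees of freedom = n - 2 = 16 - 2 = 14
- t*(α/2, 14) = 2.1448

Step 2: Calculate margin of error
Margin = 2.1448 × 0.1558 = 0.3342

Step 3: Construct interval
CI = 1.6591 ± 0.3342
CI = (1.3249, 1.9933)

Interpretation: We are 95% confident that the true slope β₁ lies between 1.3249 and 1.9933.
The interval does not include 0, suggesting a significant linear relationship.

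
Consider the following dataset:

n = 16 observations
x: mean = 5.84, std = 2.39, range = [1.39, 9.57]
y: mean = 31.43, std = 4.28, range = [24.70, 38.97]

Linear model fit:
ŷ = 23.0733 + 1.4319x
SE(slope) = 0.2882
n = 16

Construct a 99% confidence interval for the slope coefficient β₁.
The 99% CI for β₁ is (0.5740, 2.2898)

Confidence interval for the slope:

The 99% CI for β₁ is: β̂₁ ± t*(α/2, n-2) × SE(β̂₁)

Step 1: Find critical t-value
- Confidence level = 0.99
- Degrees of freedom = n - 2 = 16 - 2 = 14
- t*(α/2, 14) = 2.9768

Step 2: Calculate margin of error
Margin = 2.9768 × 0.2882 = 0.8579

Step 3: Construct interval
CI = 1.4319 ± 0.8579
CI = (0.5740, 2.2898)

Interpretation: We are 99% confident that the true slope β₁ lies between 0.5740 and 2.2898.
Since 0 is outside the interval, a two-sided test at α = 0.01 would reject H₀: β₁ = 0.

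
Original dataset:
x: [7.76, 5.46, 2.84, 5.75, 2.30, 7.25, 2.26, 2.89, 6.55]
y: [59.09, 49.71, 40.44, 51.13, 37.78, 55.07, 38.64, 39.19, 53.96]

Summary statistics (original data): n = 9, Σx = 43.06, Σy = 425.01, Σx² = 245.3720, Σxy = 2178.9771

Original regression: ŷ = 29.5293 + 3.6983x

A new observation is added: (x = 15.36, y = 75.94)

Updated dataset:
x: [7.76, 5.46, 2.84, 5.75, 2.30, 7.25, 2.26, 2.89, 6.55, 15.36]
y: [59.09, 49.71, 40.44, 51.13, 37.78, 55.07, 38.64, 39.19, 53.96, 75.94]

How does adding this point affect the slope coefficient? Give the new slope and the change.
The slope changes from 3.6983 to 2.9916 (change of -0.7067, or -19.1%).

The new point has HIGH LEVERAGE: x = 15.36 is far from the original mean x̄ = 43.06/9 ≈ 4.78 (original range [2.26, 7.76]).

Step 1: Update the sums with the new point (n goes from 9 to 10)
Σx  = 43.06 + 15.36 = 58.42
Σy  = 425.01 + 75.94 = 500.95
Σx² = 245.3720 + 15.36² = 245.3720 + 235.9296 = 481.3016
Σxy = 2178.9771 + 15.36×75.94 = 2178.9771 + 1166.4384 = 3345.4155

Step 2: Recompute the slope with b₁ = (nΣxy − ΣxΣy) / (nΣx² − (Σx)²)
Numerator   = 10×3345.4155 − 58.42×500.95 = 33454.1550 − 29265.4990 = 4188.6560
Denominator = 10×481.3016 − 58.42² = 4813.0160 − 3412.8964 = 1400.1196
b₁(new) = 4188.6560 / 1400.1196 = 2.9916

(Same formula on the original sums: (9×2178.9771 − 43.06×425.01) / (9×245.3720 − 43.06²) = 1309.8633 / 354.1844 = 3.6983, matching the given fit.)

Step 3: Change in slope
Δβ₁ = 2.9916 − 3.6983 = -0.7067
Relative change = -0.7067 / 3.6983 × 100% = -19.1%
→ the slope decreases when the point is added.

A high-leverage point only changes the slope if it is off the original line; here y = 75.94 is below the original trend, so the slope decreases.
In practice: investigate whether it comes from the same population as the rest of the sample; refit with and without it and report both if conclusions differ.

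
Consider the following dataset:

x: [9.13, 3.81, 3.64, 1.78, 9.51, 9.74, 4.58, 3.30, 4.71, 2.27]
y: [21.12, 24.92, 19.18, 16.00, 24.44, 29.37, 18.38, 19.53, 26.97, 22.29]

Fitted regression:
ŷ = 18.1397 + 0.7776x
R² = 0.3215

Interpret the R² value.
About 32.15% of the variability in y is accounted for by the regression on x (R² = 0.3215) — a moderate linear fit.

R² = 1 − SS_res/SS_tot compares the residual scatter to the total scatter of y about its mean.

Here R² = 0.3215:
- Explained: 32.15% of the variation in y
- Unexplained (residual): 100% − 32.15% = 67.85%
- Rule of thumb (below 0.3 weak; 0.3 to below 0.7 moderate; 0.7 and above strong) → moderate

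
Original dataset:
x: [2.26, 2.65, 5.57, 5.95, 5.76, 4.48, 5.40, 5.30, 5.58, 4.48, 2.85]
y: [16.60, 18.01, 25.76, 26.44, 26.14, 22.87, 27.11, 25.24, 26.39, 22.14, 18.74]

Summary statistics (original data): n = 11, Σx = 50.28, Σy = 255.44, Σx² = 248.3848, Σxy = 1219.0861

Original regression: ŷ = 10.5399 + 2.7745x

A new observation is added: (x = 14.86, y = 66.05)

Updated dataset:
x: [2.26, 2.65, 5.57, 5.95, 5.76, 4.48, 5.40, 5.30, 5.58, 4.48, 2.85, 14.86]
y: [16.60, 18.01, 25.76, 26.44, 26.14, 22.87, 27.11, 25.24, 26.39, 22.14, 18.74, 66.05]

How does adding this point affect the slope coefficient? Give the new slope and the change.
New slope β₁ = 3.9396 versus 2.7745 before: a change of +1.1651 (+42.0%).

The new point has HIGH LEVERAGE: x = 14.86 is far from the original mean x̄ = 50.28/11 ≈ 4.57 (original range [2.26, 5.95]).

Step 1: Update the sums with the new point (n goes from 11 to 12)
Σx  = 50.28 + 14.86 = 65.14
Σy  = 255.44 + 66.05 = 321.49
Σx² = 248.3848 + 14.86² = 248.3848 + 220.8196 = 469.2044
Σxy = 1219.0861 + 14.86×66.05 = 1219.0861 + 981.5030 = 2200.5891

Step 2: Recompute the slope with b₁ = (nΣxy − ΣxΣy) / (nΣx² − (Σx)²)
Numerator   = 12×2200.5891 − 65.14×321.49 = 26407.0692 − 20941.8586 = 5465.2106
Denominator = 12×469.2044 − 65.14² = 5630.4528 − 4243.2196 = 1387.2332
b₁(new) = 5465.2106 / 1387.2332 = 3.9396

(Same formula on the original sums: (11×1219.0861 − 50.28×255.44) / (11×248.3848 − 50.28²) = 566.4239 / 204.1544 = 2.7745, matching the given fit.)

Step 3: Change in slope
Δβ₁ = 3.9396 − 2.7745 = +1.1651
Relative change = +1.1651 / 2.7745 × 100% = +42.0%
→ the slope increases when the point is added.

Because the point sits above the extension of the original line at a high-leverage x, it tilts the fit up.
In practice: check such a point for data-entry or measurement error.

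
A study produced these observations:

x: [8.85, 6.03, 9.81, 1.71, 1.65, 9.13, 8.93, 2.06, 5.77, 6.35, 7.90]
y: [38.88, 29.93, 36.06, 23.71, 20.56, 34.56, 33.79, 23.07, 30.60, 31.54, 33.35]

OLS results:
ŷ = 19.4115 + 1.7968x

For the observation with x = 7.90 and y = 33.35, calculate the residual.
Residual = -0.2562

The residual is the difference between the actual value and the predicted value:

Residual = y - ŷ

Step 1: Calculate predicted value
ŷ = 19.4115 + 1.7968 × 7.90
ŷ = 33.6062

Step 2: Calculate residual
Residual = 33.35 - 33.6062
Residual = -0.2562

The residual is negative, so the observed y = 33.35 sits below the regression line (the line overestimates it by 0.2562).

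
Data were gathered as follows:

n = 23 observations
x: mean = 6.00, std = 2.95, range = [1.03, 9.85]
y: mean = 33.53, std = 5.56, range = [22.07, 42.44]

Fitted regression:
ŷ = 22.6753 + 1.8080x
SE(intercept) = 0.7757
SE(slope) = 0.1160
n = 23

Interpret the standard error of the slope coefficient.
SE(slope) = 0.1160 measures the uncertainty in the estimated slope. The coefficient is estimated precisely (SE/|β̂₁| = 6.4%).

What SE measures:
- The standard error quantifies the sampling variability of the coefficient estimate
- It is the estimated standard deviation of β̂₁ across hypothetical repeated samples of the same size
- Smaller SE → more precise estimate

Relative precision:
- SE / |β̂₁| = 0.1160 / 1.8080 = 6.4%
- Rule of thumb (under 20%: precise; 20% to under 50%: moderately precise; 50% or more: imprecise) → precise

Rough 95% range (±2 SE): 1.8080 ± 0.2320 → (1.5760, 2.0400).

What drives SE(β̂₁): more residual scatter → larger SE; wider spread of x values → smaller SE.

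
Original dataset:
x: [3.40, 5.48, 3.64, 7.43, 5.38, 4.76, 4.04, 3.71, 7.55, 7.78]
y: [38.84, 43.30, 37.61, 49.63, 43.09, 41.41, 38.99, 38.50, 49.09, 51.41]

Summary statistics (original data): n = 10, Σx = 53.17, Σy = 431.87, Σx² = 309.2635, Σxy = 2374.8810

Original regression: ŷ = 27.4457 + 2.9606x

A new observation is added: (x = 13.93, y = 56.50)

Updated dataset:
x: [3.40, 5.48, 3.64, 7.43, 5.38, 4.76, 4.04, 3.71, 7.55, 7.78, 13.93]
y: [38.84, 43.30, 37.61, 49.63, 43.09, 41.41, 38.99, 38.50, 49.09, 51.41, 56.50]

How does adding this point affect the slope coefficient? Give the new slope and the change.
Adding the point moves β₁ from 2.9606 to 1.9454, i.e. it decreases by 1.0152 (-34.3%).

The new point has HIGH LEVERAGE: x = 13.93 is far from the original mean x̄ = 53.17/10 ≈ 5.32 (original range [3.40, 7.78]).

Step 1: Update the sums with the new point (n goes from 10 to 11)
Σx  = 53.17 + 13.93 = 67.10
Σy  = 431.87 + 56.50 = 488.37
Σx² = 309.2635 + 13.93² = 309.2635 + 194.0449 = 503.3084
Σxy = 2374.8810 + 13.93×56.50 = 2374.8810 + 787.0450 = 3161.9260

Step 2: Recompute the slope with b₁ = (nΣxy − ΣxΣy) / (nΣx² − (Σx)²)
Numerator   = 11×3161.9260 − 67.10×488.37 = 34781.1860 − 32769.6270 = 2011.5590
Denominator = 11×503.3084 − 67.10² = 5536.3924 − 4502.4100 = 1033.9824
b₁(new) = 2011.5590 / 1033.9824 = 1.9454

(Same formula on the original sums: (10×2374.8810 − 53.17×431.87) / (10×309.2635 − 53.17²) = 786.2821 / 265.5861 = 2.9606, matching the given fit.)

Step 3: Change in slope
Δβ₁ = 1.9454 − 2.9606 = -1.0152
Relative change = -1.0152 / 2.9606 × 100% = -34.3%
→ the slope decreases when the point is added.

Because the point sits below the extension of the original line at a high-leverage x, it tilts the fit down.
In practice: investigate whether it comes from the same population as the rest of the sample.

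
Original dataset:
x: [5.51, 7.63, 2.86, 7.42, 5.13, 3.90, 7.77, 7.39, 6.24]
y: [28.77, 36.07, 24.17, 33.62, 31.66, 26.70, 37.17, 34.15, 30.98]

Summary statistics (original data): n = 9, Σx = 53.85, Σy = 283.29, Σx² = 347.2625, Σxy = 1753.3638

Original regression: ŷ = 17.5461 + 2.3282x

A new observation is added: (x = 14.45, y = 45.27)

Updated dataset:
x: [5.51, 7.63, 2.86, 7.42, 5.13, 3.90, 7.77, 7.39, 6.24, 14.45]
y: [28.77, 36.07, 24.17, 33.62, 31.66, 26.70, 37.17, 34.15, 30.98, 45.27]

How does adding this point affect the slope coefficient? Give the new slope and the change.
New slope β₁ = 1.8247 versus 2.3282 before: a change of -0.5035 (-21.6%).

The new point has HIGH LEVERAGE: x = 14.45 is far from the original mean x̄ = 53.85/9 ≈ 5.98 (original range [2.86, 7.77]).

Step 1: Update the sums with the new point (n goes from 9 to 10)
Σx  = 53.85 + 14.45 = 68.30
Σy  = 283.29 + 45.27 = 328.56
Σx² = 347.2625 + 14.45² = 347.2625 + 208.8025 = 556.0650
Σxy = 1753.3638 + 14.45×45.27 = 1753.3638 + 654.1515 = 2407.5153

Step 2: Recompute the slope with b₁ = (nΣxy − ΣxΣy) / (nΣx² − (Σx)²)
Numerator   = 10×2407.5153 − 68.30×328.56 = 24075.1530 − 22440.6480 = 1634.5050
Denominator = 10×556.0650 − 68.30² = 5560.6500 − 4664.8900 = 895.7600
b₁(new) = 1634.5050 / 895.7600 = 1.8247

(Same formula on the original sums: (9×1753.3638 − 53.85×283.29) / (9×347.2625 − 53.85²) = 525.1077 / 225.5400 = 2.3282, matching the given fit.)

Step 3: Change in slope
Δβ₁ = 1.8247 − 2.3282 = -0.5035
Relative change = -0.5035 / 2.3282 × 100% = -21.6%
→ the slope decreases when the point is added.

Because the point sits below the extension of the original line at a high-leverage x, it tilts the fit down.
In practice: examine leverage (hᵢ) and Cook's distance rather than deleting it automatically.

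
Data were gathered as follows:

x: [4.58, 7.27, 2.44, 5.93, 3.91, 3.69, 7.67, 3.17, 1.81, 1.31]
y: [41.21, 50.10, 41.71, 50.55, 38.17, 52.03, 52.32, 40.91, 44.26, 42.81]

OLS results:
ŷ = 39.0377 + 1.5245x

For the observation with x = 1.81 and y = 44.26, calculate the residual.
Residual = 2.4630

The residual is the difference between the actual value and the predicted value:

Residual = y - ŷ

Step 1: Calculate predicted value
ŷ = 39.0377 + 1.5245 × 1.81
ŷ = 41.7970

Step 2: Calculate residual
Residual = 44.26 - 41.7970
Residual = 2.4630

The residual is positive, so the observed y = 44.26 sits above the regression line (the line underestimates it by 2.4630).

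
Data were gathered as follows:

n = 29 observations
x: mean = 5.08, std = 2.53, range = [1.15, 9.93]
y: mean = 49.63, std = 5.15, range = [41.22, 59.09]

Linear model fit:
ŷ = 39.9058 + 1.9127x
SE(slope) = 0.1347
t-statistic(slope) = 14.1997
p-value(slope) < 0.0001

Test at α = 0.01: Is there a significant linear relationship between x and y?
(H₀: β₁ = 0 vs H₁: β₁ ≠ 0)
p-value < 0.0001 < α = 0.01, so we reject H₀. The relationship is significant.

Hypothesis test for the slope coefficient:

H₀: β₁ = 0 (no linear relationship)
H₁: β₁ ≠ 0 (linear relationship exists)

Test statistic: t = β̂₁ / SE(β̂₁) = 1.9127 / 0.1347 = 14.1997

With df = 27, the two-sided p-value for |t| = 14.1997 is <0.0001.

Decision rule: reject H₀ if p-value < α.
p-value < 0.0001 < α = 0.01 → reject H₀.

Conclusion: the linear association between x and y is significant at the 1% level.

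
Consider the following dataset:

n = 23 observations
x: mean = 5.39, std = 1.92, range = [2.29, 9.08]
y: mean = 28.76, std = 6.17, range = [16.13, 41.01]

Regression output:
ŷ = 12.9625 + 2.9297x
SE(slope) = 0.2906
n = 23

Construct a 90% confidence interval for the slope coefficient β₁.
The 90% CI for β₁ is (2.4297, 3.4297)

Confidence interval for the slope:

The 90% CI for β₁ is: β̂₁ ± t*(α/2, n-2) × SE(β̂₁)

Step 1: Find critical t-value
- Confidence level = 0.9
- Degrees of freedom = n - 2 = 23 - 2 = 21
- t*(α/2, 21) = 1.7207

Step 2: Calculate margin of error
Margin = 1.7207 × 0.2906 = 0.5000

Step 3: Construct interval
CI = 2.9297 ± 0.5000
CI = (2.4297, 3.4297)

Interpretation: intervals built this way capture the true β₁ in 90% of repeated samples; here the plausible range for the per-unit effect of x on y is 2.4297 to 3.4297.
Both endpoints are positive, so the data support a genuinely positive slope at this confidence level.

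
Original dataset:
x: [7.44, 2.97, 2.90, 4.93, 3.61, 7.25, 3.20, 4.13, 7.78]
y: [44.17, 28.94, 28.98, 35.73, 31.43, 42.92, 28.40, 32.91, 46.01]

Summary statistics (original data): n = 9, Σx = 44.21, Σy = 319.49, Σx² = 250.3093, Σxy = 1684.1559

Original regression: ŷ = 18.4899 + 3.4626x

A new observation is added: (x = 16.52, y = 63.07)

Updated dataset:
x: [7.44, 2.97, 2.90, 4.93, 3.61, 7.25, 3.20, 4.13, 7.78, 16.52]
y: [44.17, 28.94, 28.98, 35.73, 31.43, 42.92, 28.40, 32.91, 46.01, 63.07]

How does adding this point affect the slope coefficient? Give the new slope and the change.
Adding the point moves β₁ from 3.4626 to 2.6086, i.e. it decreases by 0.8540 (-24.7%).

x = 16.52 lies well outside the original x-range [2.90, 7.78] (x̄ ≈ 4.91), so this observation has high leverage and can move the slope substantially.

Step 1: Update the sums with the new point (n goes from 9 to 10)
Σx  = 44.21 + 16.52 = 60.73
Σy  = 319.49 + 63.07 = 382.56
Σx² = 250.3093 + 16.52² = 250.3093 + 272.9104 = 523.2197
Σxy = 1684.1559 + 16.52×63.07 = 1684.1559 + 1041.9164 = 2726.0723

Step 2: Recompute the slope with b₁ = (nΣxy − ΣxΣy) / (nΣx² − (Σx)²)
Numerator   = 10×2726.0723 − 60.73×382.56 = 27260.7230 − 23232.8688 = 4027.8542
Denominator = 10×523.2197 − 60.73² = 5232.1970 − 3688.1329 = 1544.0641
b₁(new) = 4027.8542 / 1544.0641 = 2.6086

(Same formula on the original sums: (9×1684.1559 − 44.21×319.49) / (9×250.3093 − 44.21²) = 1032.7502 / 298.2596 = 3.4626, matching the given fit.)

Step 3: Change in slope
Δβ₁ = 2.6086 − 3.4626 = -0.8540
Relative change = -0.8540 / 3.4626 × 100% = -24.7%
→ the slope decreases when the point is added.

A high-leverage point only changes the slope if it is off the original line; here y = 63.07 is below the original trend, so the slope decreases.
In practice: investigate whether it comes from the same population as the rest of the sample; examine leverage (hᵢ) and Cook's distance rather than deleting it automatically.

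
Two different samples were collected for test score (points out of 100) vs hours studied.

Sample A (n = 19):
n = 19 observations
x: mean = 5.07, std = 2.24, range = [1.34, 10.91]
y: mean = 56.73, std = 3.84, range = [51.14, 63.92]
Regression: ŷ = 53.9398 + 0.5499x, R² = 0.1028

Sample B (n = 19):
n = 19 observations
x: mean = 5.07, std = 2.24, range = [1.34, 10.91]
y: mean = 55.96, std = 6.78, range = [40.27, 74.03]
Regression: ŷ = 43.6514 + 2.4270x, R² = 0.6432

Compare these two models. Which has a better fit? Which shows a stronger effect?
Model B has the better fit (R² = 0.6432 vs 0.1028). Model B shows the stronger effect (|β₁| = 2.4270 vs 0.5499).

Model Comparison:

Which explains more variance? (R²)
- Model A: R² = 0.1028 → 10.28% of variance in test score explained
- Model B: R² = 0.6432 → 64.32% of variance in test score explained
- 0.6432 > 0.1028 → Model B has the better fit

Effect size (slope magnitude):
- Model A: β₁ = 0.5499 → predicted test score rises 0.5499 points per additional hour of study time
- Model B: β₁ = 2.4270 → predicted test score rises 2.4270 points per additional hour of study time
- |0.5499| < |2.4270| → Model B shows the stronger marginal effect

Note: A steeper slope doesn't make a better model if the scatter around the line is large.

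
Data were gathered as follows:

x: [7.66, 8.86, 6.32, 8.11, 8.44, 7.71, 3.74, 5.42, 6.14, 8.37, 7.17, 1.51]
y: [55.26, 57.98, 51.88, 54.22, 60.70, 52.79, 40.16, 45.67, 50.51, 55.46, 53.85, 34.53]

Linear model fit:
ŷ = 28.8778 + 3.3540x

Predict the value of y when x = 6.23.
ŷ = 49.7732

x = 6.23 lies inside the observed range [1.51, 8.86], so the fitted equation applies directly:

ŷ = 28.8778 + 3.3540 × 6.23
ŷ = 28.8778 + 20.8954
ŷ = 49.7732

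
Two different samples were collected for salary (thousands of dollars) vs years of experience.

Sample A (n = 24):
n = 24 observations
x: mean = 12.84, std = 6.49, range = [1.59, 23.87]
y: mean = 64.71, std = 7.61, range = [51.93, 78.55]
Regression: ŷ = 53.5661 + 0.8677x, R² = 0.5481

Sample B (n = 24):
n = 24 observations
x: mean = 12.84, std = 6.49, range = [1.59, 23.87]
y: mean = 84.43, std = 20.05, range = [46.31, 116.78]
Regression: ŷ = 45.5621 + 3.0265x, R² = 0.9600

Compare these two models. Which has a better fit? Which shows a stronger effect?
Model B has the better fit (R² = 0.9600 vs 0.5481). Model B shows the stronger effect (|β₁| = 3.0265 vs 0.8677).

Model Comparison:

Which explains more variance? (R²)
- Model A: R² = 0.5481 → 54.81% of variance in salary explained
- Model B: R² = 0.9600 → 96.00% of variance in salary explained
- 0.9600 > 0.5481 → Model B has the better fit

Strength of effect — compare |β₁|:
- Model A: β₁ = 0.8677 → predicted salary rises 0.8677 thousand dollars per additional year of experience
- Model B: β₁ = 3.0265 → predicted salary rises 3.0265 thousand dollars per additional year of experience
- |0.8677| < |3.0265| → Model B shows the stronger marginal effect

Note: R² measures how tightly points cluster around the line; β₁ measures how steep the line is — they answer different questions.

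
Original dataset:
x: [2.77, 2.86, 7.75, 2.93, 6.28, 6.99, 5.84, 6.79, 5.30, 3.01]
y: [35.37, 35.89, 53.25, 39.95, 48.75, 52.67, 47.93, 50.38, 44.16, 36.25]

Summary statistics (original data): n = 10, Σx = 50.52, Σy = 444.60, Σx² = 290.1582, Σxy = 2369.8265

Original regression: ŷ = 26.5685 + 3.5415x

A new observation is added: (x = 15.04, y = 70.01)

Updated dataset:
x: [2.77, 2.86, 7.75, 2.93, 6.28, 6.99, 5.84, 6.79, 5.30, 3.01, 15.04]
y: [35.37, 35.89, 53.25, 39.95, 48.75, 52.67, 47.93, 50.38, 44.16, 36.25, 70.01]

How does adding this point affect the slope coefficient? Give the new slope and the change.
New slope β₁ = 2.8315 versus 3.5415 before: a change of -0.7100 (-20.0%).

x = 15.04 lies well outside the original x-range [2.77, 7.75] (x̄ ≈ 5.05), so this observation has high leverage and can move the slope substantially.

Step 1: Update the sums with the new point (n goes from 10 to 11)
Σx  = 50.52 + 15.04 = 65.56
Σy  = 444.60 + 70.01 = 514.61
Σx² = 290.1582 + 15.04² = 290.1582 + 226.2016 = 516.3598
Σxy = 2369.8265 + 15.04×70.01 = 2369.8265 + 1052.9504 = 3422.7769

Step 2: Recompute the slope with b₁ = (nΣxy − ΣxΣy) / (nΣx² − (Σx)²)
Numerator   = 11×3422.7769 − 65.56×514.61 = 37650.5459 − 33737.8316 = 3912.7143
Denominator = 11×516.3598 − 65.56² = 5679.9578 − 4298.1136 = 1381.8442
b₁(new) = 3912.7143 / 1381.8442 = 2.8315

(Same formula on the original sums: (10×2369.8265 − 50.52×444.60) / (10×290.1582 − 50.52²) = 1237.0730 / 349.3116 = 3.5415, matching the given fit.)

Step 3: Change in slope
Δβ₁ = 2.8315 − 3.5415 = -0.7100
Relative change = -0.7100 / 3.5415 × 100% = -20.0%
→ the slope decreases when the point is added.

A high-leverage point only changes the slope if it is off the original line; here y = 70.01 is below the original trend, so the slope decreases.
In practice: investigate whether it comes from the same population as the rest of the sample.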